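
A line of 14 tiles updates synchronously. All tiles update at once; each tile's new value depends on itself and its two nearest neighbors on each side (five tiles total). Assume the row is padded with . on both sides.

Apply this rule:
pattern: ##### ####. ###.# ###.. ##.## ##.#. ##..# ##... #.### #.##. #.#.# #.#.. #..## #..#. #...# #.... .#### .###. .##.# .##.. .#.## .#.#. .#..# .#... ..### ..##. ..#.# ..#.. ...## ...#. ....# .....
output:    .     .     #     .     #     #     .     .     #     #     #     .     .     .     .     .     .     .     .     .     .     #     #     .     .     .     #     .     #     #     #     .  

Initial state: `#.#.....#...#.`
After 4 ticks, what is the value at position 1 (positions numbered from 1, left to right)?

#

tick 1: ##....##...#..
tick 2: ....##....#...
tick 3: ..##....##....
tick 4: ##....##......
position 1 holds #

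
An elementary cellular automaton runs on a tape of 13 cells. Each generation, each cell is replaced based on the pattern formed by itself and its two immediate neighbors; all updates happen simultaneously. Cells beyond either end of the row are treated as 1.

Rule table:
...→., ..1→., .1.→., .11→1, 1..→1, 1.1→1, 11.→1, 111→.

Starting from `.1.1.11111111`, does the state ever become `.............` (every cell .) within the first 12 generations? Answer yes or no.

no

generation 1: 1.1.11.......
generation 2: 11.1111......
generation 3: .111..11.....
generation 4: 11.11.111....
generation 5: .111111.11...
generation 6: 11....11111..
generation 7: .11...1...11.
generation 8: 1111...1..111
generation 9: ...11...1.1..
generation 10: 1..111...1.1.
generation 11: 11.1.11...1.1
generation 12: .11.1111...11
generation 12 is .11.1111...11, still not uniform .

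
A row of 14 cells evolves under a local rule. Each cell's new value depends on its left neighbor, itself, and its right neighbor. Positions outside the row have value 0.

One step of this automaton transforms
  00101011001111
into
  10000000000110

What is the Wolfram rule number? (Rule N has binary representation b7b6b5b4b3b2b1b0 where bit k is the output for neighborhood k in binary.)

position 11: 111 → 1  (bit 7 = 1)
position 7: 110 → 0  (bit 6 = 0)
position 3: 101 → 0  (bit 5 = 0)
position 8: 100 → 0  (bit 4 = 0)
position 6: 011 → 0  (bit 3 = 0)
position 2: 010 → 0  (bit 2 = 0)
position 1: 001 → 0  (bit 1 = 0)
position 0: 000 → 1  (bit 0 = 1)
bits b7..b0 = 10000001 = 129

129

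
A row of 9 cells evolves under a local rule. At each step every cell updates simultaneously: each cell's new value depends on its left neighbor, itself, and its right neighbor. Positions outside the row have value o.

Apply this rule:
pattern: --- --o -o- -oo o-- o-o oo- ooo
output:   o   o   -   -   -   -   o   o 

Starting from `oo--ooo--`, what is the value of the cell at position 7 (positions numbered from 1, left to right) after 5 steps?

step 1: oo-o-oo-o
step 2: oo----o--
step 3: oo-ooo--o
step 4: oo--oo-o-
step 5: oo-o-o---
position 7 holds -

-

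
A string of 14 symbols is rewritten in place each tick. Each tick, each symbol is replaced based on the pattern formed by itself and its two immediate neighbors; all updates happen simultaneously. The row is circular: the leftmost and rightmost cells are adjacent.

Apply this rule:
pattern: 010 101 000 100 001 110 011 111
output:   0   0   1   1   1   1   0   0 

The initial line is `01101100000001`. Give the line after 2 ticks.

11011000000011

tick 1: 00100111111110
tick 2: 11011000000011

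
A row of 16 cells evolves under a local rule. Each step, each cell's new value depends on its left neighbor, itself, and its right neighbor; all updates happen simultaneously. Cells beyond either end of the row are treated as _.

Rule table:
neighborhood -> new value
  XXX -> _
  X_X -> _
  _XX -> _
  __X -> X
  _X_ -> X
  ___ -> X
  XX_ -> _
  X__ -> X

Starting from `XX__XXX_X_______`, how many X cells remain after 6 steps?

step 1: __XX____XXXXXXXX
step 2: XX__XXXX________
step 3: __XX____XXXXXXXX  (repeats step 1; period 2)
step 6: XX__XXXX________
count of X: 6

6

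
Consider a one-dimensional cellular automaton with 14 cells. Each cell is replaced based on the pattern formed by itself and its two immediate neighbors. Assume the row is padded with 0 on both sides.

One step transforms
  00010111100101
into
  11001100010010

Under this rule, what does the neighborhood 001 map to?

At position 2 the neighborhood is 001; the next row has 0 there.

0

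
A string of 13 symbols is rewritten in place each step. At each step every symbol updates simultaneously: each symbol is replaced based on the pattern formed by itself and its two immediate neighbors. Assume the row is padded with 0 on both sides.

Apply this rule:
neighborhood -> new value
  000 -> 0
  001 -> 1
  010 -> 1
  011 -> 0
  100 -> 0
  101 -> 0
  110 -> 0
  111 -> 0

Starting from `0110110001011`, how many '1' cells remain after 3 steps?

1000000011000
1000000100000
1000001100000
count of 1: 3

3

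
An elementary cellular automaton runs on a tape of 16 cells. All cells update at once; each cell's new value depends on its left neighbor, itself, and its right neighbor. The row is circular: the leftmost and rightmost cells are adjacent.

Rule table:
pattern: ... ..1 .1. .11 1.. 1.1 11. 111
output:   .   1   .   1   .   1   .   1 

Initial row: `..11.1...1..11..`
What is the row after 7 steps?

..1..11....11.1.

step 1: .11.1...1..11...
step 2: 11.1...1..11....
step 3: 1.1...1..11....1
step 4: .1...1..11....11
step 5: 1...1..11....11.
step 6: ...1..11....11.1
step 7: ..1..11....11.1.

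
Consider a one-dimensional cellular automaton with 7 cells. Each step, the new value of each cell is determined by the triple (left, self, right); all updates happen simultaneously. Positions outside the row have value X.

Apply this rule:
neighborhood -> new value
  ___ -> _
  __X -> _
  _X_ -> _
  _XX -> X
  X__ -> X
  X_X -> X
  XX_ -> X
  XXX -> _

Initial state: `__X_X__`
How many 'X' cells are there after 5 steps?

step 1: X__X_X_
step 2: XX__X_X
step 3: _XX__XX
step 4: XXXX_X_
step 5: ___XX_X
count of X: 3

3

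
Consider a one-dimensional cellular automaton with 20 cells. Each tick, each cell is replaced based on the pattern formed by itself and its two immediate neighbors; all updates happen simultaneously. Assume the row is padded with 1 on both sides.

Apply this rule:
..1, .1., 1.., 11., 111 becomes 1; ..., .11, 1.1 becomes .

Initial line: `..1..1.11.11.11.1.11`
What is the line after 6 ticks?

tick 1: 111111..1..1..1.1..1
tick 2: 111111111111111.111.
tick 3: 111111111111111..11.
tick 4: 11111111111111111.1.
tick 5: 11111111111111111.1.  (fixed point — unchanged through tick 6)

11111111111111111.1.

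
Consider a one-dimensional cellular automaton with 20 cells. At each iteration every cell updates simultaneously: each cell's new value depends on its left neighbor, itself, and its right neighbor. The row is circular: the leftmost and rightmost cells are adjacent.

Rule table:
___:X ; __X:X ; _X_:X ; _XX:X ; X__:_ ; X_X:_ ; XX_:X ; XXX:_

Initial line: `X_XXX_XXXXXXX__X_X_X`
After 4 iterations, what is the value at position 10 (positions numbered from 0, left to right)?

X

X_X_X_X_____X_XX_X_X
X_X_X_X_XXXXX_XX_X_X
X_X_X_X_X___X_XX_X_X
X_X_X_X_X_XXX_XX_X_X
position 10 holds X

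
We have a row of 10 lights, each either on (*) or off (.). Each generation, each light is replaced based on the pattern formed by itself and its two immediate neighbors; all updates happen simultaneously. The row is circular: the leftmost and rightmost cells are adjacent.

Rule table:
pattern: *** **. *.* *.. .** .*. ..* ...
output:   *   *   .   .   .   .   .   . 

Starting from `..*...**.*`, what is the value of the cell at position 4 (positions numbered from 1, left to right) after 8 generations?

.

generation 1: .......*..
generation 2: ..........
generation 3: ..........  (fixed point — unchanged through generation 8)
position 4 holds .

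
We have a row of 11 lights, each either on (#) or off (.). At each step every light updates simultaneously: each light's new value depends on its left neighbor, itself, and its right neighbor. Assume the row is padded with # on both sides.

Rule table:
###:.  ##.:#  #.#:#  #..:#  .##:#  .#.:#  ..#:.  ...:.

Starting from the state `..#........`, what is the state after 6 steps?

#.##.......
#####......
....##.....
#...###....
##..#.##...
.##.#####..

.##.#####..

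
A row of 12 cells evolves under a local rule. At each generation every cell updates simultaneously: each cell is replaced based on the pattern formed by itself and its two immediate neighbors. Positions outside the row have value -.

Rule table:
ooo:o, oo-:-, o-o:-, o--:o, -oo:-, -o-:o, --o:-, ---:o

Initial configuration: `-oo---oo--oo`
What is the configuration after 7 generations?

-o-ooooooo-o

generation 1: ---oo---o---
generation 2: oo---oo-oooo
generation 3: --oo-----oo-
generation 4: o---oooo---o
generation 5: ooo--oo-oo-o
generation 6: -o-o-------o
generation 7: -o-ooooooo-o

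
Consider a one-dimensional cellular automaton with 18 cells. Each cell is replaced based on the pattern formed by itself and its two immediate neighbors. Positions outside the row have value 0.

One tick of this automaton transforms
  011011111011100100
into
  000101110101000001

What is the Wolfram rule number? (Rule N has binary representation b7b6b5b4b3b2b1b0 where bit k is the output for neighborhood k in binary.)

position 5: 111 → 1  (bit 7 = 1)
position 2: 110 → 0  (bit 6 = 0)
position 3: 101 → 1  (bit 5 = 1)
position 13: 100 → 0  (bit 4 = 0)
position 1: 011 → 0  (bit 3 = 0)
position 15: 010 → 0  (bit 2 = 0)
position 0: 001 → 0  (bit 1 = 0)
position 17: 000 → 1  (bit 0 = 1)
bits b7..b0 = 10100001 = 161

161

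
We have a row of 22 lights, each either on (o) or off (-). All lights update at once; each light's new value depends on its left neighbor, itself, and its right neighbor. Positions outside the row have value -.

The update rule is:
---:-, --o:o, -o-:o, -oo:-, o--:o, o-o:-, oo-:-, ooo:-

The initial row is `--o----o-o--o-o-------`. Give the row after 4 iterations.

---ooooo------o---o---

-ooo--oo-oooo-oo------
o---oo----------o-----
oo-o--o--------ooo----
---ooooo------o---o---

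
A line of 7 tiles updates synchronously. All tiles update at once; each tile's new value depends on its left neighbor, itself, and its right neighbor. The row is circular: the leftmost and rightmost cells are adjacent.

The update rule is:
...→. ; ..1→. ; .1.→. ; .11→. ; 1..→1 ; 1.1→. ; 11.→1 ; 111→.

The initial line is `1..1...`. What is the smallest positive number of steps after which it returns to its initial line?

7

.1..1..
..1..1.
...1..1
1...1..
.1...1.
..1...1
1..1...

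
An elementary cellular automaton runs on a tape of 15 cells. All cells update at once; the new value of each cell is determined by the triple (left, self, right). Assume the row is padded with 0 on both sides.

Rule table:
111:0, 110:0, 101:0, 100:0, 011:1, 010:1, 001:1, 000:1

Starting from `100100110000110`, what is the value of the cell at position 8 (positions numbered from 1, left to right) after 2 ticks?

0

tick 1: 101101100111100
tick 2: 101001001100001
position 8 holds 0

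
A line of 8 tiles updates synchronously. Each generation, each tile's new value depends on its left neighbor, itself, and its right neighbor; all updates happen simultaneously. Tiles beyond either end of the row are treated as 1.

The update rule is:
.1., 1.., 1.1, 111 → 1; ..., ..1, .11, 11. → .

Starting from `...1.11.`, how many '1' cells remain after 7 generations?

1..11..1
.1...1..
111..11.
11.1...1
1.111...
.1.1.1..
1111111.
count of 1: 7

7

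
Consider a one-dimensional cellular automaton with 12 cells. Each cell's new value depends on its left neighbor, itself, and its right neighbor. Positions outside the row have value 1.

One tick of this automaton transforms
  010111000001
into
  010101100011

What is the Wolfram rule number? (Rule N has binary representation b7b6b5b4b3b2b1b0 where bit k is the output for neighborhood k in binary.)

94

position 4: 111 → 0  (bit 7 = 0)
position 5: 110 → 1  (bit 6 = 1)
position 0: 101 → 0  (bit 5 = 0)
position 6: 100 → 1  (bit 4 = 1)
position 3: 011 → 1  (bit 3 = 1)
position 1: 010 → 1  (bit 2 = 1)
position 10: 001 → 1  (bit 1 = 1)
position 7: 000 → 0  (bit 0 = 0)
bits b7..b0 = 01011110 = 94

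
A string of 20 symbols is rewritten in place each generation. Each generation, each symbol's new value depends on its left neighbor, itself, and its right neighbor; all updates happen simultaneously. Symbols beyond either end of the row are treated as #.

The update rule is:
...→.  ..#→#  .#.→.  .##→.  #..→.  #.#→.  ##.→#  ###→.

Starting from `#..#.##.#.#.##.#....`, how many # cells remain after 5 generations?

generation 1: #.#...#......#.....#
generation 2: #....#......#.....#.
generation 3: #...#......#.....#..
generation 4: #..#......#.....#..#
generation 5: #.#......#.....#..#.
count of #: 5

5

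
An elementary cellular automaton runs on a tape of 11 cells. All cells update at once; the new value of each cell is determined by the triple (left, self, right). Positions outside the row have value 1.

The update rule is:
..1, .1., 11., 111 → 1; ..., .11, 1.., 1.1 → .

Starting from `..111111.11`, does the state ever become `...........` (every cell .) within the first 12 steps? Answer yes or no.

.1.11111..1
.1..1111.1.
.1.1.111.1.
.1.1..11.1.
.1.1.1.1.1.
.1.1.1.1.1.  (fixed point — unchanged through step 12)
step 12 is .1.1.1.1.1., still not uniform .

no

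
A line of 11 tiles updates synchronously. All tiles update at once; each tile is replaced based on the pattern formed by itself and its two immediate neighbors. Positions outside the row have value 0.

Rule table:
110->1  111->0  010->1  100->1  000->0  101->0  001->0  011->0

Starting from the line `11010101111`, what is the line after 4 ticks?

tick 1: 01010100001
tick 2: 01010110001
tick 3: 01010011001
tick 4: 01011001101

01011001101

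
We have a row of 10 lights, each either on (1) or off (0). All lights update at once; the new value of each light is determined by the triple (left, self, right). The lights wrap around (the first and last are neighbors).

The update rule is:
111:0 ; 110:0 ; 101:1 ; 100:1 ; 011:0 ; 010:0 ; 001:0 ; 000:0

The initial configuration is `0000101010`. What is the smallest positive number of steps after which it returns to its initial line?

10

0000010101
1000001010
0100000101
1010000010
0101000001
1010100000
0101010000
0010101000
0001010100
0000101010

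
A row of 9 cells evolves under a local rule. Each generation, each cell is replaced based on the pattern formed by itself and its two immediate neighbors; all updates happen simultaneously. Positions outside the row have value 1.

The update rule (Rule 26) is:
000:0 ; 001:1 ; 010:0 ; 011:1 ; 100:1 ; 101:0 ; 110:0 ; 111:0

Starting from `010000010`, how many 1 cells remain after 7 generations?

4

001000100
110101011
000000010
100000100
010001011
001010010
110001100
count of 1: 4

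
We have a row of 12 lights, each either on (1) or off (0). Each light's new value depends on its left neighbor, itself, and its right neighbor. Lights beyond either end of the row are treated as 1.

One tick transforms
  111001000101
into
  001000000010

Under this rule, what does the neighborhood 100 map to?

0

At position 3 the neighborhood is 100; the next row has 0 there.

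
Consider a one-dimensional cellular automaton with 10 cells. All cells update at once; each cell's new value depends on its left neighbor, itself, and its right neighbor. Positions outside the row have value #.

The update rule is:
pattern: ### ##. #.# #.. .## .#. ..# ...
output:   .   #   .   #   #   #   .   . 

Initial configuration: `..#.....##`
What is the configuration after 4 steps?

step 1: #.##....#.
step 2: #.###...#.
step 3: #.#.##..#.
step 4: #.#.###.#.

#.#.###.#.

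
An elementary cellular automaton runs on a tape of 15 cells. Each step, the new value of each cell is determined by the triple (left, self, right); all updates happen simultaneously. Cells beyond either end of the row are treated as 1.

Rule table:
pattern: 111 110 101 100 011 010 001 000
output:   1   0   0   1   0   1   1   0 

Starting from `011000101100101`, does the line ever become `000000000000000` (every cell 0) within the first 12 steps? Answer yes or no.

no

step 1: 000101100011100
step 2: 101100010101011
step 3: 000010110101001
step 4: 100110000101110
step 5: 011001001100100
step 6: 000111110011111
step 7: 101011101101111
step 8: 001001000000111
step 9: 111111100001011
step 10: 111111010011001
step 11: 111110011100110
step 12: 111101101011000
step 12 is 111101101011000, still not uniform 0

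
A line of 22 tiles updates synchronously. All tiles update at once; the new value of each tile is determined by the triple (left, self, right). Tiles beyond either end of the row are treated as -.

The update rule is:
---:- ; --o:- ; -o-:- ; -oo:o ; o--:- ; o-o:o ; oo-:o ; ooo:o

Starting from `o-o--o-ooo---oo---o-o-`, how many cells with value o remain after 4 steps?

step 1: -o----oooo---oo----o--
step 2: ------oooo---oo-------
step 3: ------oooo---oo-------  (fixed point — unchanged through step 4)
count of o: 6

6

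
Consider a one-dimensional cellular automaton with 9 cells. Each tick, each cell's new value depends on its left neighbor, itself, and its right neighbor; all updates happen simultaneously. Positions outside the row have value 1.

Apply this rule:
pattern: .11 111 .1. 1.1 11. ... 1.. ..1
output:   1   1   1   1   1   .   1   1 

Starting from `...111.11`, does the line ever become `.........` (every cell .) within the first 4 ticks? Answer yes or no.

1.1111111
111111111
111111111  (fixed point — unchanged through tick 4)
tick 4 is 111111111, still not uniform .

no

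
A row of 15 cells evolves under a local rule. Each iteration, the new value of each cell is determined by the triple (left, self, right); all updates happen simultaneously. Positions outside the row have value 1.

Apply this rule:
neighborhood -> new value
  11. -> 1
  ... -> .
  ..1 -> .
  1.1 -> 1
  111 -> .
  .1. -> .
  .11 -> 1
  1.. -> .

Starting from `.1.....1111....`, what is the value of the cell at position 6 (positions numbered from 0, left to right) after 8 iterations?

.

iteration 1: 1......1..1....
iteration 2: 1..............
iteration 3: 1..............  (fixed point — unchanged through iteration 8)
position 6 holds .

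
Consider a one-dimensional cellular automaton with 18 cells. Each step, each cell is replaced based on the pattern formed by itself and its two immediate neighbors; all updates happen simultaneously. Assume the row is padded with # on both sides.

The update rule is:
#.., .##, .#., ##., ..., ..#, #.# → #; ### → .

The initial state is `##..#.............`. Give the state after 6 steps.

##................

.#################
##................
.#################  (repeats step 1; period 2)
step 6: ##................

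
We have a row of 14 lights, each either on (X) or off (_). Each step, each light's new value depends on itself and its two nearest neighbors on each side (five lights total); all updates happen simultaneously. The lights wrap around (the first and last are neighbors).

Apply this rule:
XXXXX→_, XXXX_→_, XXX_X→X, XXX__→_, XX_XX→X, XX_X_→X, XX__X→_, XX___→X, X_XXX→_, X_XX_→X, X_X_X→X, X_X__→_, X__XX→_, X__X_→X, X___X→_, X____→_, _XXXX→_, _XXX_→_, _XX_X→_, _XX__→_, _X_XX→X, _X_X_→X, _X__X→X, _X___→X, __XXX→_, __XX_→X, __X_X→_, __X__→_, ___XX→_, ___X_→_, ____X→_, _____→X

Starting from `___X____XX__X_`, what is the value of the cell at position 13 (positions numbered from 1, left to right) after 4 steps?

step 1: ____X___X__X_X
step 2: X____X___XX_X_
step 3: _X____X__X_XXX
step 4: X_X____XX_X__X
position 13 holds _

_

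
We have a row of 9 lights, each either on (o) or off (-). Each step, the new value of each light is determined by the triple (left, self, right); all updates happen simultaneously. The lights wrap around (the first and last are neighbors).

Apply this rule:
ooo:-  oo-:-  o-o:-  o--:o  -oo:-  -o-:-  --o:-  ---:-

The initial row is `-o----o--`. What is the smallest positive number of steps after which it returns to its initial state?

9

step 1: --o----o-
step 2: ---o----o
step 3: o---o----
step 4: -o---o---
step 5: --o---o--
step 6: ---o---o-
step 7: ----o---o
step 8: o----o---
step 9: -o----o--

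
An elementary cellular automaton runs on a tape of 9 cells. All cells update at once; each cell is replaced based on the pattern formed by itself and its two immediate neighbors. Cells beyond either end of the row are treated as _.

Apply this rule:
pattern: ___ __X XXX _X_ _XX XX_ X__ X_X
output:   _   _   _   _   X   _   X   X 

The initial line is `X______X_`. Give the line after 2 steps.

__X______

_X______X
__X______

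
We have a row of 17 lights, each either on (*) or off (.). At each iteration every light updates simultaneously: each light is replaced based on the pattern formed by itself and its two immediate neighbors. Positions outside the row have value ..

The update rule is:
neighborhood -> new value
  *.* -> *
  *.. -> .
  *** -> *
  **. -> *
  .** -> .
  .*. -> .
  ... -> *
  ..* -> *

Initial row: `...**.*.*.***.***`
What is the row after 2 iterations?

***.**.*.*.***.**
.***.**.*.*.***.*

.***.**.*.*.***.*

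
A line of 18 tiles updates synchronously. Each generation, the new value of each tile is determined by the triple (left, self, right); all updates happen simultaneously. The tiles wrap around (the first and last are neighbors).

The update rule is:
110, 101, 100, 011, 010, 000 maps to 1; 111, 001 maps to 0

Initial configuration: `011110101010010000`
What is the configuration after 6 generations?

100000011111010110

generation 1: 010011111111011111
generation 2: 111010000001110001
generation 3: 001111111101011101
generation 4: 101000000111110111
generation 5: 111111110100011100
generation 6: 100000011111010110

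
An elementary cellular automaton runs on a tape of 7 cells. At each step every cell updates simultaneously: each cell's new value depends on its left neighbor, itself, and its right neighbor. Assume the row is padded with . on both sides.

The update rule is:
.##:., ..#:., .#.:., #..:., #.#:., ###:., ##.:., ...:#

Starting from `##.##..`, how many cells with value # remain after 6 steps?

......#
#####..
......#  (repeats step 1; period 2)
step 6: #####..
count of #: 5

5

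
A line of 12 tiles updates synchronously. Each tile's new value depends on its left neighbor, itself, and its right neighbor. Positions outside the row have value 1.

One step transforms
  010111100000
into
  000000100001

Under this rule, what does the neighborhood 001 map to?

At position 11 the neighborhood is 001; the next row has 1 there.

1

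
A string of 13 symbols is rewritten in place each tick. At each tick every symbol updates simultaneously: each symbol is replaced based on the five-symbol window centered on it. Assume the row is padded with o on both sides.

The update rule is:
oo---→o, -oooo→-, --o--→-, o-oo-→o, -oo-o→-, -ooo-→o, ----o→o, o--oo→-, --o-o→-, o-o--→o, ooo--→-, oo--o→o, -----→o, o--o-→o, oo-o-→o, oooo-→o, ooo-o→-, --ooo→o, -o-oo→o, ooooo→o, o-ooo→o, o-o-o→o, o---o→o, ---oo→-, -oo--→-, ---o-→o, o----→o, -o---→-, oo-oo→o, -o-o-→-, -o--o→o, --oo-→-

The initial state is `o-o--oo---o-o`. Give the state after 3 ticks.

oo-oo-oo-oo-o

tick 1: -ooo---ooo-oo
tick 2: ooo-oo-oo-oo-
tick 3: oo-oo-oo-oo-o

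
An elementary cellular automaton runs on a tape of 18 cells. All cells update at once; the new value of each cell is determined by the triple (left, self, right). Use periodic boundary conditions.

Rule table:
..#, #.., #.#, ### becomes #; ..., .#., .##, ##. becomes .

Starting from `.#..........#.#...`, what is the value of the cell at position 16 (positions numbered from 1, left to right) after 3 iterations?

#.#........#.#.#..
.#.#......#.#.#.##
#.#.#....#.#.#.#..
position 16 holds #

#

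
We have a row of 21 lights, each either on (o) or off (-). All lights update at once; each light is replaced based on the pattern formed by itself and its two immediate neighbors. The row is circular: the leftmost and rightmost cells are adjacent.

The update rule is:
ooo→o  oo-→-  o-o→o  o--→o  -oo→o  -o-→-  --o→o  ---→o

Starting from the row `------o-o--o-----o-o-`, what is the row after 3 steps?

step 1: oooooo-o-oo-ooooo-o-o
step 2: ooooo-o-oo-ooooo-o-oo
step 3: oooo-o-oo-ooooo-o-ooo

oooo-o-oo-ooooo-o-ooo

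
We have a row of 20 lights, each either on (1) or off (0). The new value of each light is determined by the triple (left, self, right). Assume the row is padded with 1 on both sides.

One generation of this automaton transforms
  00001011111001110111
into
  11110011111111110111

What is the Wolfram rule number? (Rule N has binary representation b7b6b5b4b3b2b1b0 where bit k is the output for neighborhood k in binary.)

position 7: 111 → 1  (bit 7 = 1)
position 10: 110 → 1  (bit 6 = 1)
position 5: 101 → 0  (bit 5 = 0)
position 0: 100 → 1  (bit 4 = 1)
position 6: 011 → 1  (bit 3 = 1)
position 4: 010 → 0  (bit 2 = 0)
position 3: 001 → 1  (bit 1 = 1)
position 1: 000 → 1  (bit 0 = 1)
bits b7..b0 = 11011011 = 219

219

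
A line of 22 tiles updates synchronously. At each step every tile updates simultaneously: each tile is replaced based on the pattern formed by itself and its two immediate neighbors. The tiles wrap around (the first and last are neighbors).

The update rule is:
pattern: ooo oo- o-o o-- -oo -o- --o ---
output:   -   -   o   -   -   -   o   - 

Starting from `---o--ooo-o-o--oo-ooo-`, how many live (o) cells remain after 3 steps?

6

step 1: --o--o---o-o--o--o----
step 2: -o--o---o-o--o--o-----
step 3: o--o---o-o--o--o------
count of o: 6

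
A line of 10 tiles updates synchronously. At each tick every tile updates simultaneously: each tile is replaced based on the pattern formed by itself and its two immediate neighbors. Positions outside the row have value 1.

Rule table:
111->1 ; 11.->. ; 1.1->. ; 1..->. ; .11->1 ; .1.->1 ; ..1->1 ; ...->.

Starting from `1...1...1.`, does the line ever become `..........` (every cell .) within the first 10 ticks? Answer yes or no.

...11..11.
..11..11..
.11..11..1
.1..11..11
.1.11..111
.1.1..1111
.1.1.11111
.1.1.11111  (fixed point — unchanged through tick 10)
tick 10 is .1.1.11111, still not uniform .

no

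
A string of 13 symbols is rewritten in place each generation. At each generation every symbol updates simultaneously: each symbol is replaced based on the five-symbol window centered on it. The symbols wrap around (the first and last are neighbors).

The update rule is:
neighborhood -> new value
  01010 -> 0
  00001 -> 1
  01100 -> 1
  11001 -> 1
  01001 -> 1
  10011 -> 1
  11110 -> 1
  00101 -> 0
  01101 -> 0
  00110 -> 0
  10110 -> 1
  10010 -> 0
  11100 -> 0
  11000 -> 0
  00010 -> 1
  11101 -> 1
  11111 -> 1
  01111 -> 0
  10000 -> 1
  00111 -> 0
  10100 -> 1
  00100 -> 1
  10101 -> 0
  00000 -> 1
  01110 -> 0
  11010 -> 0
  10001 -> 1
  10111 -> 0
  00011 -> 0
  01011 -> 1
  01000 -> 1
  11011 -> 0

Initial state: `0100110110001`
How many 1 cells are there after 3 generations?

generation 1: 0111000110110
generation 2: 1000010000111
generation 3: 0011111110001
count of 1: 8

8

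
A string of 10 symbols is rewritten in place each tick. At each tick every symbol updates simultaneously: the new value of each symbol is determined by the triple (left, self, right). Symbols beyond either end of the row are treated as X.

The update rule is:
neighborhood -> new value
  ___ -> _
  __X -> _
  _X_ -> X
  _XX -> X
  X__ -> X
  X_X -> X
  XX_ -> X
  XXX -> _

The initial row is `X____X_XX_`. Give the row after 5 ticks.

XX___XXXXX
_XX__X____
XXXX_XX___
___XXXXX__
X__X___XX_

X__X___XX_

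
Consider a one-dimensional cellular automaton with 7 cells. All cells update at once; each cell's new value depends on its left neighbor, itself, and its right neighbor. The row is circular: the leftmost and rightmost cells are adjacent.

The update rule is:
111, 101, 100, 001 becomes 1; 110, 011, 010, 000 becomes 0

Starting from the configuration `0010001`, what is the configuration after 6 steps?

0010101

1101010
0010101
1101010  (repeats step 1; period 2)
step 6: 0010101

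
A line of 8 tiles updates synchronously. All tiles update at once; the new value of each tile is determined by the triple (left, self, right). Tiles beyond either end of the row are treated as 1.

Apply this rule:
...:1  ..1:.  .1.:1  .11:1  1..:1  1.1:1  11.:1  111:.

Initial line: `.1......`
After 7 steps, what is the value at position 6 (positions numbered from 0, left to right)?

1

1111111.
......11
11111.1.
....1111
111.1...
..11111.
1.1...11
position 6 holds 1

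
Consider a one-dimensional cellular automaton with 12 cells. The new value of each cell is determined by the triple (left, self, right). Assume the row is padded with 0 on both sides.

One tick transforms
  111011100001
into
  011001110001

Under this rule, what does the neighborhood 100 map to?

1

At position 7 the neighborhood is 100; the next row has 1 there.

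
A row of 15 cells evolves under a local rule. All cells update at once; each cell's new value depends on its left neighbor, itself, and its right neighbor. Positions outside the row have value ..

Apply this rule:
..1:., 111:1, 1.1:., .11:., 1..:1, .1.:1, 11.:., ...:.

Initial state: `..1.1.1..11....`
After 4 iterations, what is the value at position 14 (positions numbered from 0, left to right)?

..1.1.11...1...
..1.1...1..11..
..1.11..11...1.
..1...1...1..11
position 14 holds 1

1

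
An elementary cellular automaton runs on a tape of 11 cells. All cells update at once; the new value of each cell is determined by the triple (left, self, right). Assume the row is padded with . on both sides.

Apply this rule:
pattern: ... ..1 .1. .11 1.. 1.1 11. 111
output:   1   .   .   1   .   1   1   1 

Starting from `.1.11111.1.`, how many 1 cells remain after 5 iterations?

9

..1111111..
1.1111111.1
.111111111.
.111111111.  (fixed point — unchanged through iteration 5)
count of 1: 9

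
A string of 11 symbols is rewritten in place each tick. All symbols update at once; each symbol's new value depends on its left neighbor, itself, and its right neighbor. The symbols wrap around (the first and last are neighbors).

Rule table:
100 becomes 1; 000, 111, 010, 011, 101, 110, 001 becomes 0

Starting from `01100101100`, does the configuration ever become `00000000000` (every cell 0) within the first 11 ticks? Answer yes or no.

00010000010
00001000001
10000100000
01000010000
00100001000
00010000100
00001000010
00000100001
10000010000
01000001000
00100000100
tick 11 is 00100000100, still not uniform 0

no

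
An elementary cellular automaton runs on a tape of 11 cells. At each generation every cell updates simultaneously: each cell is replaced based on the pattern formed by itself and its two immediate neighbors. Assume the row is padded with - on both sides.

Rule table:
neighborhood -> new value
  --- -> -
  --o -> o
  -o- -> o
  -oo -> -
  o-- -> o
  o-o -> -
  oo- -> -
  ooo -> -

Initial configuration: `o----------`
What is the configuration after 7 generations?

-----ooo---

oo---------
--o--------
-ooo-------
o---o------
oo-ooo-----
------o----
-----ooo---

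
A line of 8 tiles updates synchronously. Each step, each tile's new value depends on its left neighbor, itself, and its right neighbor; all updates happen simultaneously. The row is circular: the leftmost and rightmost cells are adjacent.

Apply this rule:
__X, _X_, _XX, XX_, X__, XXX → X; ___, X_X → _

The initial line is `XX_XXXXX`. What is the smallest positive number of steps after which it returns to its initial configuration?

step 1: XX_XXXXX

1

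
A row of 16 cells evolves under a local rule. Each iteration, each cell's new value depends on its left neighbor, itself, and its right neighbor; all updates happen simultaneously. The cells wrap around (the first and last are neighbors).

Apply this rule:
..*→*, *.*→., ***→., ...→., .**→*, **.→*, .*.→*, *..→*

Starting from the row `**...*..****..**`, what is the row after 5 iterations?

iteration 1: .**.*****..****.
iteration 2: ***.*...****..**
iteration 3: ..*.**.**..****.
iteration 4: .**.**.*****..**
iteration 5: .**.**.*...*****

.**.**.*...*****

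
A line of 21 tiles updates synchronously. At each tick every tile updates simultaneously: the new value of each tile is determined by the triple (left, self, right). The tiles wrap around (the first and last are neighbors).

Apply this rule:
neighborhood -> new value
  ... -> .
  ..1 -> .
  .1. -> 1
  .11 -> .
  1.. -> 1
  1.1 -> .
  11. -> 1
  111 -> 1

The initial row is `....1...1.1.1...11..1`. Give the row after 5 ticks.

1...11..1.1.11...11.1
11...11.1.1..11...1..
.11...1.1.11..11..11.
..11..1.1..11..11..11
1..11.1.11..11..11..1

1..11.1.11..11..11..1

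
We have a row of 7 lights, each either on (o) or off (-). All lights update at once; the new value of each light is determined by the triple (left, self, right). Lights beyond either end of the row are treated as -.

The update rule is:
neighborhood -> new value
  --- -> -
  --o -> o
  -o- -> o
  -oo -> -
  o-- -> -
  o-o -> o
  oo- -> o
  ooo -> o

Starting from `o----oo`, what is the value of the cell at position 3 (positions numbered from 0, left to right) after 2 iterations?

o

o---o-o
o--oooo
position 3 holds o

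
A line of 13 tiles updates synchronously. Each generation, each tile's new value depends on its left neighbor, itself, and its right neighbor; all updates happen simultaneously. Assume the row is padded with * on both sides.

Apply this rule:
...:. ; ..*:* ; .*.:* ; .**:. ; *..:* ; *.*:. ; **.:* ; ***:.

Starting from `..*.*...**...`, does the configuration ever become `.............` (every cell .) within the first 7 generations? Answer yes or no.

generation 1: ***.**.*.**.*
generation 2: ..*..*.*..*..
generation 3: ******.******
generation 4: .....*.......
generation 5: *...***.....*
generation 6: **.*..**...*.
generation 7: .*.***.**.**.
generation 7 is .*.***.**.**., still not uniform .

no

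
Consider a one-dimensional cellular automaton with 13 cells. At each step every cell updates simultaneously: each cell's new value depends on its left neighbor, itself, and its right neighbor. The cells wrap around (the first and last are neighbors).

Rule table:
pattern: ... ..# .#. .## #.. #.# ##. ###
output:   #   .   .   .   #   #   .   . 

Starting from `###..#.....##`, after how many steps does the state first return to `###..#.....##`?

26

...#..####...
##..#.....###
..#..####....
#..#.....####
.#..####.....
..#.....#####
#..####......
.#.....#####.
..####......#
#.....#####..
.####......#.
.....#####..#
####......#..
....#####..#.
###......#..#
...#####..#..
##......#..##
..#####..#...
#......#..###
.#####..#....
......#..####
#####..#.....
.....#..####.
####..#.....#
....#..####..
###..#.....##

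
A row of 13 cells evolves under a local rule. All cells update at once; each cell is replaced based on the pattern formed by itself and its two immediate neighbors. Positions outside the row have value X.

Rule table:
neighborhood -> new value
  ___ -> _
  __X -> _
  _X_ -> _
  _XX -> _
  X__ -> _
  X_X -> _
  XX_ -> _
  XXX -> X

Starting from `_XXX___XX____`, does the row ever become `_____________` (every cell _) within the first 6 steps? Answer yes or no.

__X__________
_____________
all cells are _ at step 2

yes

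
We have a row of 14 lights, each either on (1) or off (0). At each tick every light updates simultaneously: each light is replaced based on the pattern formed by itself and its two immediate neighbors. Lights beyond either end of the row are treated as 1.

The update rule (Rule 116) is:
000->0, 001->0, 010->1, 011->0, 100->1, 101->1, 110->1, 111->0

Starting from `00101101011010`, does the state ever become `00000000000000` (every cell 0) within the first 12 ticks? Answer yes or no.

10110111101111
11011000110000
01101100011000
10110110001100
11011011000110
01101101100011
10110110110000
11011011011000
01101101101100
10110110110110
11011011011011
01101101101100
tick 12 is 01101101101100, still not uniform 0

no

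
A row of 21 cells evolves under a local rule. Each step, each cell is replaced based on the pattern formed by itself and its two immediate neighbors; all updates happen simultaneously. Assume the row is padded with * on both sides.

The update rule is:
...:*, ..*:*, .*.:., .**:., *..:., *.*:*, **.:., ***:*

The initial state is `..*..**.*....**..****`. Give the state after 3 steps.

step 1: .*..*..*..***...*.***
step 2: *..*..*..*.*..**.*.**
step 3: ..*..*..*.*..*..*.*.*

..*..*..*.*..*..*.*.*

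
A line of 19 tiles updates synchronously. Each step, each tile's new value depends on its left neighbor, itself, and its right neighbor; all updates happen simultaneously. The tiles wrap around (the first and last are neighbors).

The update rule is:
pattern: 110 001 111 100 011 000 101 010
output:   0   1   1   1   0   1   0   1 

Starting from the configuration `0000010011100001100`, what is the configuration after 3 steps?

1111110111110000000

step 1: 1111111101011110011
step 2: 1111111001001101101
step 3: 1111110111110000000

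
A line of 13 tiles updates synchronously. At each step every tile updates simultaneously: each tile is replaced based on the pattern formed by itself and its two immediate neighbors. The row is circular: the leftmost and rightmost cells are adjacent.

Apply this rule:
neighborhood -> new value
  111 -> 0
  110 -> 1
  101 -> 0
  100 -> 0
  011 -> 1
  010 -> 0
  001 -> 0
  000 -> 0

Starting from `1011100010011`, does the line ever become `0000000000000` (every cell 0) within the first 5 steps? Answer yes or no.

yes

1010100000010
0000000000000
all cells are 0 at step 2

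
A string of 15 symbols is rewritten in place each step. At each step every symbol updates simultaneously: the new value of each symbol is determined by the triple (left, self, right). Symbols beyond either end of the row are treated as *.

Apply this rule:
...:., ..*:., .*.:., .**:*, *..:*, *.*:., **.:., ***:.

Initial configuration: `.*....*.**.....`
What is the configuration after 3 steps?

..*.....*.*....
*..*.......*...
.*..*.......*..

.*..*.......*..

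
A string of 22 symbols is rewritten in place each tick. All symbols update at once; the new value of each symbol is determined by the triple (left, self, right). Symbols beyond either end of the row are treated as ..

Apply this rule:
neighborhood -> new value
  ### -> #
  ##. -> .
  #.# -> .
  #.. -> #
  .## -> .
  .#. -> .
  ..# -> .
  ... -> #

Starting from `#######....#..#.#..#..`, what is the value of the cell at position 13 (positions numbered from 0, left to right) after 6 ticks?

.#####.###..#....#..##
..###...#.#..###..#...
#..#.##....#..#.#..###
.#.....###..#....#..#.
..####..#.#..###..#..#
#..##.#....#..#.#..#..
position 13 holds .

.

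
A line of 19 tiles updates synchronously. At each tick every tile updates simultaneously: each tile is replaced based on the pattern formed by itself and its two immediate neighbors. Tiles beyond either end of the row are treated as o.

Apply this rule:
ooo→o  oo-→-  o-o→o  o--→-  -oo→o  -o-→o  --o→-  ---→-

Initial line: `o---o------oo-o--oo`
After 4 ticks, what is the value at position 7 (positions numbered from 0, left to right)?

-

tick 1: ----o------o-oo--oo
tick 2: ----o------ooo---oo
tick 3: ----o------oo----oo
tick 4: ----o------o-----oo
position 7 holds -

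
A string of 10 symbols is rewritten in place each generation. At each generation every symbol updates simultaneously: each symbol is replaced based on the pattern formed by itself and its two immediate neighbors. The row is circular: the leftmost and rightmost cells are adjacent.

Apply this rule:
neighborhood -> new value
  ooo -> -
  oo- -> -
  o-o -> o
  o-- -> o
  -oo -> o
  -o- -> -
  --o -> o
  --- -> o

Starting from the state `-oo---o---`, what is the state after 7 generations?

ooooo-ooo-

oo-ooo-ooo
--oo--oo--
ooo-ooo-oo
---oo--oo-
oooo-ooo-o
----oo--oo
ooooo-ooo-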